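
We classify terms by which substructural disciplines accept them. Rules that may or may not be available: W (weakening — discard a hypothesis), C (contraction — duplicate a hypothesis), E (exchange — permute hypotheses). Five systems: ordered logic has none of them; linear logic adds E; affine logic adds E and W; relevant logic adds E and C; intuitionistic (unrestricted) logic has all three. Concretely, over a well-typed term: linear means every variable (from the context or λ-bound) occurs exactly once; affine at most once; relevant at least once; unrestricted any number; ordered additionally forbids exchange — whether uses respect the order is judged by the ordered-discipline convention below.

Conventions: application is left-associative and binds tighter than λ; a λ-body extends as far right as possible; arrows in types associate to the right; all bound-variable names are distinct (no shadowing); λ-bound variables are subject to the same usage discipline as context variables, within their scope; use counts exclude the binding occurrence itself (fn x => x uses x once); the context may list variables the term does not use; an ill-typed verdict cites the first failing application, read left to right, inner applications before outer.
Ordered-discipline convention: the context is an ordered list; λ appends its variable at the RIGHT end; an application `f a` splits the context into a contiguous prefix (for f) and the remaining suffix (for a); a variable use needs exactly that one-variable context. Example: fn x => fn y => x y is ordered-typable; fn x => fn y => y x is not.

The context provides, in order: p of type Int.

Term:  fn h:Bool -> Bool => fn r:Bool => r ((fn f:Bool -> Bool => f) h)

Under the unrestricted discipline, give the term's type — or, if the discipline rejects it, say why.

not well-typed under unrestricted — the type mismatch rejects it
usage: p: 0×; h (λ-bound): 1×; r (λ-bound): 1×; f (λ-bound): 1×
order of uses: r, f, h
typing: ill-typed: non-arrow in function slot: Bool
all disciplines: ordered ✗; linear ✗; affine ✗; relevant ✗; unrestricted ✗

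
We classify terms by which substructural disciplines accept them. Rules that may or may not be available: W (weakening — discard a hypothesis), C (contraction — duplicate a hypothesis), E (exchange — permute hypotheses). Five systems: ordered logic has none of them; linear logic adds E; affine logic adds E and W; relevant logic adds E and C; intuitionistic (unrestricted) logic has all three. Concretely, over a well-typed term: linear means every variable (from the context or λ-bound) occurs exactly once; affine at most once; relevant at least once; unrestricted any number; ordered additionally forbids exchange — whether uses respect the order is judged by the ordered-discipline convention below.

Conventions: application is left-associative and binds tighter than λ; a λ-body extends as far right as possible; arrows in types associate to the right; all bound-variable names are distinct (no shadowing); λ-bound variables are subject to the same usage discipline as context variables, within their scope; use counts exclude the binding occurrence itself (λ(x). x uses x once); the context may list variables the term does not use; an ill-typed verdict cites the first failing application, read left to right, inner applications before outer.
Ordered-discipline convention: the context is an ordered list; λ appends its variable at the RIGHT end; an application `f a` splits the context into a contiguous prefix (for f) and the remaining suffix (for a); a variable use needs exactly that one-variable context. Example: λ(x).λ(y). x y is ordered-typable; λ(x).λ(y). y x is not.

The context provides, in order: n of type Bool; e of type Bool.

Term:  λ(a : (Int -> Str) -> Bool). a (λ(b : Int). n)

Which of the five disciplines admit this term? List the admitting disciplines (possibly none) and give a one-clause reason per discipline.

admitted by: none
use counts: n=1; e=0; a (λ-bound)=1; b (λ-bound)=0
use order (left to right): a, n
typing: ill-typed: an argument Int -> Bool mismatches the expected Int -> Str
ordered: ✗ — not simply typable
linear: ✗ — fails simple typing
affine: ✗ — a type mismatch blocks all five
relevant: ✗ — the type mismatch rejects it
unrestricted: ✗ — not simply typable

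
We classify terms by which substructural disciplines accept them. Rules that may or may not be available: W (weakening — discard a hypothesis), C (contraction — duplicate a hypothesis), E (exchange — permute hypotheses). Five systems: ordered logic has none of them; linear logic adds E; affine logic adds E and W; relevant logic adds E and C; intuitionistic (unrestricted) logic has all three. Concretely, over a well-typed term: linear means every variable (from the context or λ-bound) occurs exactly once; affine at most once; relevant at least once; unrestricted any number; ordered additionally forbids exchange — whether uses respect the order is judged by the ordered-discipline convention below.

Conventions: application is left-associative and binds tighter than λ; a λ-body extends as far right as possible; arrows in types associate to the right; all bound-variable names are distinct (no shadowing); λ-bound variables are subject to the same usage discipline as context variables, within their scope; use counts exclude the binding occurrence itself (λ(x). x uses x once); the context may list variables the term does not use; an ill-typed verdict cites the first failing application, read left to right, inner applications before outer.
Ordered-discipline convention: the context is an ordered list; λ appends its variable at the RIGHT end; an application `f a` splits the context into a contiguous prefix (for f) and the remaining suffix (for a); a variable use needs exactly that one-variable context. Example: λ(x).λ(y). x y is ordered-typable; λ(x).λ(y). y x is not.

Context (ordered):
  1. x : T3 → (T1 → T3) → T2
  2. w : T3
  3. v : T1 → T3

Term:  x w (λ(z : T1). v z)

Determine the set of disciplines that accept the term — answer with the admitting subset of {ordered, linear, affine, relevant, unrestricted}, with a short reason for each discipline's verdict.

accepted by: ordered, linear, affine, relevant, unrestricted
usage: x: 1×; w: 1×; v: 1×; z (bound): 1×
uses in reading order: x, w, v, z
typing: ✓ — T2
ordered: ✓, x, w, v, z: once each, no exchange needed
linear: ✓, x, w, v, z: one use apiece
affine: ✓, at most one use each (x, w, v, z)
relevant: ✓, x, w, v, z: all used, weakening unneeded
unrestricted: ✓, typability at T2 is all that's needed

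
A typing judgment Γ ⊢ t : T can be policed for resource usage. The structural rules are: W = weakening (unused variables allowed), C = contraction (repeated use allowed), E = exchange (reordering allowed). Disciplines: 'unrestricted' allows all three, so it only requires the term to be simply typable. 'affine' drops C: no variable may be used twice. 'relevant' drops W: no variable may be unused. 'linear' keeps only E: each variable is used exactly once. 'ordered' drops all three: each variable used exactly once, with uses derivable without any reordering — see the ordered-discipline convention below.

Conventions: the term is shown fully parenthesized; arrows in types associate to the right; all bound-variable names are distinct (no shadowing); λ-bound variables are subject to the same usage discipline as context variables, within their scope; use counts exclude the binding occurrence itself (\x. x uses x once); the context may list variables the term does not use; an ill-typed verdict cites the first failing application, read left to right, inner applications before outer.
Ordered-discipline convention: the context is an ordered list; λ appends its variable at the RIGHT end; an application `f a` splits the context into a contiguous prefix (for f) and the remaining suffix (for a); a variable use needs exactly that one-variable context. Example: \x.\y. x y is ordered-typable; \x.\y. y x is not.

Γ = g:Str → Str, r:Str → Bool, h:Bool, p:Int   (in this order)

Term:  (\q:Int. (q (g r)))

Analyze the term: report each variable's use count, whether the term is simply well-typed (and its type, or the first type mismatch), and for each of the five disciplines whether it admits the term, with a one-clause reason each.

usage: g=1, r=1, h=0, p=0, q (bound)=1
use order (left to right): q, g, r
typing: ill-typed: argument of type Str → Bool where Str is required
ordered: ✗, not simply typable
linear: ✗, fails simple typing
affine: ✗, a type mismatch blocks all five
relevant: ✗, the type mismatch rejects it
unrestricted: ✗, not simply typable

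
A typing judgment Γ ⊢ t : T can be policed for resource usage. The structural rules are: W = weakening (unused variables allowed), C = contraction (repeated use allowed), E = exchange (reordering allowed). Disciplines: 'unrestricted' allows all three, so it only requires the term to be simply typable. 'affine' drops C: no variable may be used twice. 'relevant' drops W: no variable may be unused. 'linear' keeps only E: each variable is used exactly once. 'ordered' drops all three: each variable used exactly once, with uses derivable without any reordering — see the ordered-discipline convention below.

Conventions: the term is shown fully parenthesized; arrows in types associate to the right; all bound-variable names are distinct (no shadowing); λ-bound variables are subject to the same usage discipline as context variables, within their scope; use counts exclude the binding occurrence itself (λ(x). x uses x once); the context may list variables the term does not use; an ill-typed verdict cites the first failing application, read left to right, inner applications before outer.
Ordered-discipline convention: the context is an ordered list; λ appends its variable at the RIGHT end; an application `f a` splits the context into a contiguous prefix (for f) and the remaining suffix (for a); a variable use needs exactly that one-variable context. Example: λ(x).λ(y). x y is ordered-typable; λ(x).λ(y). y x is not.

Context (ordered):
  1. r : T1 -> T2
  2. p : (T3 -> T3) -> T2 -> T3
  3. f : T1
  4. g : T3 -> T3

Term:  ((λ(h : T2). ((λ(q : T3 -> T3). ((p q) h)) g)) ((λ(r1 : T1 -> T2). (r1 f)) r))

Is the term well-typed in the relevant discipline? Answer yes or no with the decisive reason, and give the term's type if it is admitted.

yes — at least one use each (r, p, f, g, h, q, r1); term : T3
use counts: r: 1, p: 1, f: 1, g: 1, h [bound]: 1, q [bound]: 1, r1 [bound]: 1
left-to-right use order: p, q, h, g, r1, f, r
typing: the term checks, with type T3
per-discipline verdicts: ordered ✗ · linear ✓ · affine ✓ · relevant ✓ · unrestricted ✓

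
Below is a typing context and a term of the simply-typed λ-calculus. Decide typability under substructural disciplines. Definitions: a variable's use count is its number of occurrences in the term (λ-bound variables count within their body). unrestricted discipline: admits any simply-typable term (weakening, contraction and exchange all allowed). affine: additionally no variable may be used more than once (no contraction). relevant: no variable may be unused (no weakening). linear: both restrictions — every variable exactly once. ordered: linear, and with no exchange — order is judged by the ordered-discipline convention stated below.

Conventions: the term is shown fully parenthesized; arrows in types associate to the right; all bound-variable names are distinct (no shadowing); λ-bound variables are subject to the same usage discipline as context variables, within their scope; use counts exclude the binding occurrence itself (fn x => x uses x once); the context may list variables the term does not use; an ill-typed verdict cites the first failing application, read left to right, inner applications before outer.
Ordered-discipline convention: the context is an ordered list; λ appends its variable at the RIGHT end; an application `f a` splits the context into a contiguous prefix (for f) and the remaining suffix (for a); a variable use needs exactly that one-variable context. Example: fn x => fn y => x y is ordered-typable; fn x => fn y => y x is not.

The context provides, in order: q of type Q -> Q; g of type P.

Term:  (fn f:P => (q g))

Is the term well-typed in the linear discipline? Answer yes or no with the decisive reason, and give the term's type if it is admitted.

no — not simply typable
variable uses: q ×1; g ×1; f (λ-bound) ×0
use order (left to right): q, g
typing: ill-typed: an application expects Q but receives P
across the five disciplines: ordered ✗ | linear ✗ | affine ✗ | relevant ✗ | unrestricted ✗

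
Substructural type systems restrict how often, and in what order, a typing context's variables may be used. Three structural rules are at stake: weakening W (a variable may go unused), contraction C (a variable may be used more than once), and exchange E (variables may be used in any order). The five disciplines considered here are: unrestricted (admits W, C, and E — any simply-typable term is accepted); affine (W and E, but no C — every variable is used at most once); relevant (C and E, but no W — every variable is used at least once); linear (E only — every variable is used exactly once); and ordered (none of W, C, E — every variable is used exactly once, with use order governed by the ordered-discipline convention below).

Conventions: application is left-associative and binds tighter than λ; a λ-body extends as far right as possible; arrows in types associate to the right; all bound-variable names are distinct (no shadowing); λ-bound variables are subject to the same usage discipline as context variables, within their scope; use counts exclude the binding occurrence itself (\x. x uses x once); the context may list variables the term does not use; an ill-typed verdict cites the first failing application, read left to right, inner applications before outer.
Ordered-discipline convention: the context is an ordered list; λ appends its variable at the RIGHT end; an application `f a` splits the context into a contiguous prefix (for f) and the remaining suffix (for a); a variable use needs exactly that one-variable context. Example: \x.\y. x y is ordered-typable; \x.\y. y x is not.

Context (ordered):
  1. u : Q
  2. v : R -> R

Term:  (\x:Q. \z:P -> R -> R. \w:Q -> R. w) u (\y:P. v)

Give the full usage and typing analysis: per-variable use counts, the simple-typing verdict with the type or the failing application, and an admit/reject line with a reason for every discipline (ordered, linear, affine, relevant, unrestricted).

counts: u=1; v=1; x (bound)=0; z (bound)=0; w (bound)=1; y (bound)=0
uses in reading order: w, u, v
typing: the term checks, with type (Q -> R) -> Q -> R
ordered: ✗, unused: x, z, y — weakening required
linear: ✗, unused: x, z, y — weakening required
affine: ✓, u, v, x, z, w, y: no repeats, contraction unneeded
relevant: ✗, unused: x, z, y — weakening required
unrestricted: ✓, type-checks ((Q -> R) -> Q -> R) and nothing is barred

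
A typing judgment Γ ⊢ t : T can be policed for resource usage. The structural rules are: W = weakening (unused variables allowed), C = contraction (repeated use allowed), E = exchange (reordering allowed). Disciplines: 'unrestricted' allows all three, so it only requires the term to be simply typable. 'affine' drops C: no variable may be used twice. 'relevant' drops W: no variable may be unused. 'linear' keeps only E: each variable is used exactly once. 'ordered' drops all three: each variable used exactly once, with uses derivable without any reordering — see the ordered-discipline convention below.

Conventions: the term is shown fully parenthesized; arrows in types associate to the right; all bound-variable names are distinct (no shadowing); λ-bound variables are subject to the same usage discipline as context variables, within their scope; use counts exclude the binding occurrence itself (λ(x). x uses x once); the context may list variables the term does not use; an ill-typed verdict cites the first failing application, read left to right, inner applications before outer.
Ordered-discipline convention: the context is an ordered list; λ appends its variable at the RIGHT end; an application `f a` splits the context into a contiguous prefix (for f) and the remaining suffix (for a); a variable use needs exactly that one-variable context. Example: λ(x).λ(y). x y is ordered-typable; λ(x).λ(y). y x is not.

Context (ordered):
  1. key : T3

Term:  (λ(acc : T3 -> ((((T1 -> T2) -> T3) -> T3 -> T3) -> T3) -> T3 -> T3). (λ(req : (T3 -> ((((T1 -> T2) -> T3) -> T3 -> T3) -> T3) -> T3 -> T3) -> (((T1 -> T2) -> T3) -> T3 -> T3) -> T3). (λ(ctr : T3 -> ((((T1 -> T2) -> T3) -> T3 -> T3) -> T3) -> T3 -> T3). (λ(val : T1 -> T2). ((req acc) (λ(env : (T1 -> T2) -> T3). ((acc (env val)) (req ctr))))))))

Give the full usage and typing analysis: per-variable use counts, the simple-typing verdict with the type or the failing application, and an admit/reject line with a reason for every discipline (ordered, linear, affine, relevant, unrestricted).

use counts: key: 0×, acc (λ-bound): 2×, req (λ-bound): 2×, ctr (λ-bound): 1×, val (λ-bound): 1×, env (λ-bound): 1×
uses in reading order: req, acc, acc, env, val, req, ctr
typing: the term checks, with type (T3 -> ((((T1 -> T2) -> T3) -> T3 -> T3) -> T3) -> T3 -> T3) -> ((T3 -> ((((T1 -> T2) -> T3) -> T3 -> T3) -> T3) -> T3 -> T3) -> (((T1 -> T2) -> T3) -> T3 -> T3) -> T3) -> (T3 -> ((((T1 -> T2) -> T3) -> T3 -> T3) -> T3) -> T3 -> T3) -> (T1 -> T2) -> T3
ordered: ✗, repeated use of acc ×2, req ×2; unused: key — weakening required
linear: ✗, repeated use of acc ×2, req ×2; unused: key — weakening required
affine: ✗, repeated use of acc ×2, req ×2
relevant: ✗, unused: key — weakening required
unrestricted: ✓, well-typed at (T3 -> ((((T1 -> T2) -> T3) -> T3 -> T3) -> T3) -> T3 -> T3) -> ((T3 -> ((((T1 -> T2) -> T3) -> T3 -> T3) -> T3) -> T3 -> T3) -> (((T1 -> T2) -> T3) -> T3 -> T3) -> T3) -> (T3 -> ((((T1 -> T2) -> T3) -> T3 -> T3) -> T3) -> T3 -> T3) -> (T1 -> T2) -> T3; no restrictions here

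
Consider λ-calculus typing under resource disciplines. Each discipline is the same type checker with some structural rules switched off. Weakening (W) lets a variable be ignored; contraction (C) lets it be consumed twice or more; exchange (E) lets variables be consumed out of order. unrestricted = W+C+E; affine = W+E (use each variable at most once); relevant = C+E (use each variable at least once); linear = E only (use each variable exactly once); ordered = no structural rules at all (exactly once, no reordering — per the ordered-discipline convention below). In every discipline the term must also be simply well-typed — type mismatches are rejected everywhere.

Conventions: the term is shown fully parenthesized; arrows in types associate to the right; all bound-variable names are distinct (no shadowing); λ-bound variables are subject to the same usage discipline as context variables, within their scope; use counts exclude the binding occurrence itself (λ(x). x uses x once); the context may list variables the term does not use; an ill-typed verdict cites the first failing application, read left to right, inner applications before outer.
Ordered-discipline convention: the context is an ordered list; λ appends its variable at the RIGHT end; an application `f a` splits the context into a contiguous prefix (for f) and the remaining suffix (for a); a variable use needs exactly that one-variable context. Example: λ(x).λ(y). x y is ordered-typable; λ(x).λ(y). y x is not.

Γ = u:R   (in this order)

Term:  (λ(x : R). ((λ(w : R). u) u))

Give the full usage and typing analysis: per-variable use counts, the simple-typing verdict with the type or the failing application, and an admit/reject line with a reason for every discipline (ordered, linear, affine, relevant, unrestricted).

use counts: u=2; x [bound]=0; w [bound]=0
order of uses: u, u
typing: the term checks, with type R -> R
ordered ✗ (uses contraction: u ×2; x, w left unused)
linear ✗ (uses contraction: u ×2; x, w left unused)
affine ✗ (uses contraction: u ×2)
relevant ✗ (x, w left unused)
unrestricted ✓ (type-checks (R -> R) and nothing is barred)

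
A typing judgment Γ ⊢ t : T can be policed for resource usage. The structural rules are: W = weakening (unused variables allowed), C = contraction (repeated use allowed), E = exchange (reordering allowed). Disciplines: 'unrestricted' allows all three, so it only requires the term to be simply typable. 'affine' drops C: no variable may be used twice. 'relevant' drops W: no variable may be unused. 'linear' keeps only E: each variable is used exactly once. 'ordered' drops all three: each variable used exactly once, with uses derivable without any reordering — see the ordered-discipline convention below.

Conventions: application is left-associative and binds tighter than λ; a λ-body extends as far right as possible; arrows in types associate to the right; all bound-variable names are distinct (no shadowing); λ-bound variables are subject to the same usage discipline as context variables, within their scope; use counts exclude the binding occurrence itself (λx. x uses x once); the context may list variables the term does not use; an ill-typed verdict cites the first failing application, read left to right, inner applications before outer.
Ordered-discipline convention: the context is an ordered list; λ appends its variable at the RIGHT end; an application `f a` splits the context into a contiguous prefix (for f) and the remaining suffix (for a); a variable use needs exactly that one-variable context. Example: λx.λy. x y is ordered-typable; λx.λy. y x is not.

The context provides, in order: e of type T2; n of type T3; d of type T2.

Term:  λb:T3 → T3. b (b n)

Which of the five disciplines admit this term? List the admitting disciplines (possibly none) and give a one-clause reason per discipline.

admitted in: unrestricted
use counts: e: 0; n: 1; d: 0; b [bound]: 2
left-to-right use order: b, b, n
typing: ✓ — (T3 → T3) → T3
ordered ✗ (repeated use of b ×2; e, d left unused)
linear ✗ (repeated use of b ×2; e, d left unused)
affine ✗ (repeated use of b ×2)
relevant ✗ (e, d left unused)
unrestricted ✓ (typability at (T3 → T3) → T3 is all that's needed)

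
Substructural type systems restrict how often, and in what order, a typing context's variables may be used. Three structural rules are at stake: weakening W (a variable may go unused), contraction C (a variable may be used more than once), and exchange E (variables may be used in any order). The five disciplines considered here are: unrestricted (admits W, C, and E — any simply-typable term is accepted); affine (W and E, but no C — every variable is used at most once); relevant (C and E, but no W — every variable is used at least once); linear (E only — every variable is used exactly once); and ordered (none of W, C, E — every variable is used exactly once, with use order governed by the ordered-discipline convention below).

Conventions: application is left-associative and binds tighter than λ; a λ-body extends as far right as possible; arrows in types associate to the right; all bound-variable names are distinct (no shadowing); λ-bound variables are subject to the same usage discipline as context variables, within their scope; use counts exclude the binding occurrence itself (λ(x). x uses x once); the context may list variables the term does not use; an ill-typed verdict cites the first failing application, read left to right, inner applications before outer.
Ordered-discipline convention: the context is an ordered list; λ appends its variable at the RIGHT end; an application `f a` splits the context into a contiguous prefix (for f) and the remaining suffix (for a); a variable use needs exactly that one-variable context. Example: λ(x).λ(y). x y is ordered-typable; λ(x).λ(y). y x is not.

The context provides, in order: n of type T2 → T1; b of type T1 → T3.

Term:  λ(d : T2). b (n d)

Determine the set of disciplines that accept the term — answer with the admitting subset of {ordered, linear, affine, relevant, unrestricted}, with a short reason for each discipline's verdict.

admitting disciplines: linear, affine, relevant, unrestricted
variable uses: n ×1; b ×1; d (bound) ×1
order of uses: b, n, d
typing: ✓ — T2 → T3
ordered: ✗ — no ordered split (uses run b, n, d)
linear: ✓ — exactly-once usage across n, b, d
affine: ✓ — no duplicate uses among n, b, d
relevant: ✓ — n, b, d: all used, weakening unneeded
unrestricted: ✓ — type-checks (T2 → T3) and nothing is barred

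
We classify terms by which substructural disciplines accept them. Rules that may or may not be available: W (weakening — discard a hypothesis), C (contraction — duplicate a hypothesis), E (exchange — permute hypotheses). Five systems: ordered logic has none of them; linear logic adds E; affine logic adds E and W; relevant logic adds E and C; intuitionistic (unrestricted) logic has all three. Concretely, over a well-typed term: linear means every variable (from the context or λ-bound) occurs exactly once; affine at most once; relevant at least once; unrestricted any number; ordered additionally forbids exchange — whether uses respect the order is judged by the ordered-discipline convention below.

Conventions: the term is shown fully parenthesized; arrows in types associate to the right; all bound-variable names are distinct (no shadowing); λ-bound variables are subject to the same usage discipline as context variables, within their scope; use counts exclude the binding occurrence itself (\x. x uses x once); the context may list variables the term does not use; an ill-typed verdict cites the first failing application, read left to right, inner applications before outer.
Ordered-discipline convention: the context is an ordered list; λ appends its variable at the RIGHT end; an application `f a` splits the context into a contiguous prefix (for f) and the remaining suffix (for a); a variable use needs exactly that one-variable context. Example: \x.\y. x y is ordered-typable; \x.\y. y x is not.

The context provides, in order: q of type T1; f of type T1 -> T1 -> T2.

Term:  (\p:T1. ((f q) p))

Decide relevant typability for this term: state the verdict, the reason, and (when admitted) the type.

yes — at least one use each (q, f, p); term : T1 -> T2
variable uses: q=1; f=1; p (λ-bound)=1
use order (left to right): f, q, p
typing: well-typed — term : T1 -> T2
summary: ordered ✗ | linear ✓ | affine ✓ | relevant ✓ | unrestricted ✓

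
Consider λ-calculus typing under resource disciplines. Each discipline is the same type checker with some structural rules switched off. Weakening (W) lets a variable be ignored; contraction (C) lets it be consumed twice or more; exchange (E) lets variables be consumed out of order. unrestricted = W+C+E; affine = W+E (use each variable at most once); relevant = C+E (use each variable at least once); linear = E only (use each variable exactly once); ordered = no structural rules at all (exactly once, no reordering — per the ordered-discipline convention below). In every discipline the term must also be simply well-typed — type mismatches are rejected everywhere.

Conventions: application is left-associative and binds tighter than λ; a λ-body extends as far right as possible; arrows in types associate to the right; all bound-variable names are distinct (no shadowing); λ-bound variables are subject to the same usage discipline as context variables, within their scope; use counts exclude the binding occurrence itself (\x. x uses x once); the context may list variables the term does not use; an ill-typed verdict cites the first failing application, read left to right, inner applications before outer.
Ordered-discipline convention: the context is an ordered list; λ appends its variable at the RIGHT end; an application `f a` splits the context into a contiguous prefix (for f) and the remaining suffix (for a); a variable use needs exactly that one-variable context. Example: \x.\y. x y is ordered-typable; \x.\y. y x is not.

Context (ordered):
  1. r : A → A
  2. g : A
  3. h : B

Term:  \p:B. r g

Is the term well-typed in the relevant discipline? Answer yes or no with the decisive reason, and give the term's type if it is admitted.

no — unused: h, p — weakening required
variable uses: r ×1, g ×1, h ×0, p (bound) ×0
use order (left to right): r, g
typing: the term checks, with type B → A
summary: ordered ✗; linear ✗; affine ✓; relevant ✗; unrestricted ✓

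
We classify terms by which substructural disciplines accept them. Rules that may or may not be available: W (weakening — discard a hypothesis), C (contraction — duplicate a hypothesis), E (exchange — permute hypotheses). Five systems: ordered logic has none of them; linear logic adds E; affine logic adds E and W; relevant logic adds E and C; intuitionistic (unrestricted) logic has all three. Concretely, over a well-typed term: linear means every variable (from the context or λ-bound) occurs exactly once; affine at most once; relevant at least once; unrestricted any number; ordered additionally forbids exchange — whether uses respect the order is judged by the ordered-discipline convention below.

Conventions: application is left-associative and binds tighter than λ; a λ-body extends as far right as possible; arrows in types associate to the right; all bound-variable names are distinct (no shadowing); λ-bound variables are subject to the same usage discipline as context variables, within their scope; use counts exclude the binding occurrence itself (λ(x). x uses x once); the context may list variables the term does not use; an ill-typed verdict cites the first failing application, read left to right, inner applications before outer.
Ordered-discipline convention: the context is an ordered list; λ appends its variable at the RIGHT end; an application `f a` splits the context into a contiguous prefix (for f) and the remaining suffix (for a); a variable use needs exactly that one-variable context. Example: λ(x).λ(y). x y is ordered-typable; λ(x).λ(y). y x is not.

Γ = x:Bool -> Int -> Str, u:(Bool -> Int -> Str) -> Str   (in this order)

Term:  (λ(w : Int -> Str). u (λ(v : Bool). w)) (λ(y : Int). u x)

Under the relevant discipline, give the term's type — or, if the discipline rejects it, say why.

not well-typed under relevant — v, y left unused
usage: x=1; u=2; w (bound)=1; v (bound)=0; y (bound)=0
left-to-right use order: u, w, u, x
typing: well-typed — term : Str
per-discipline verdicts: ordered ✗ · linear ✗ · affine ✗ · relevant ✗ · unrestricted ✓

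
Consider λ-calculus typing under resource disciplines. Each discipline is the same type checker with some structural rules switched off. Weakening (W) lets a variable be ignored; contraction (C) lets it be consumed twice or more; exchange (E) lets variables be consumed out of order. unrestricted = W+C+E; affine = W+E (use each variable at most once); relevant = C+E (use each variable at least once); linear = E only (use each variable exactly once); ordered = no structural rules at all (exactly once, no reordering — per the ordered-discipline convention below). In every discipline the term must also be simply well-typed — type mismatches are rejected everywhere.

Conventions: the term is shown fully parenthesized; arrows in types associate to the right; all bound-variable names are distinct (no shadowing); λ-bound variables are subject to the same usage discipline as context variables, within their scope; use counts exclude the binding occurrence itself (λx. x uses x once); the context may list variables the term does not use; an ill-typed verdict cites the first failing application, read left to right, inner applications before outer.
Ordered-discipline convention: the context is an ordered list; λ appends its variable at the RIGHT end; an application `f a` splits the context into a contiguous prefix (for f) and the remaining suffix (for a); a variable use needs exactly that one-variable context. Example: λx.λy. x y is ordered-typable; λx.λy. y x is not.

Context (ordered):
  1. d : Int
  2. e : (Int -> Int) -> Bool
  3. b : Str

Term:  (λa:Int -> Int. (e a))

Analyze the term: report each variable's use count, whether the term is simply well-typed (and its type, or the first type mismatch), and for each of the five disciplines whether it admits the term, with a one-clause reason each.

use counts: d ×0; e ×1; b ×0; a [bound] ×1
order of uses: e, a
typing: well-typed — term : (Int -> Int) -> Bool
ordered: ✗, unused: d, b — weakening required
linear: ✗, unused: d, b — weakening required
affine: ✓, d, e, b, a: no repeats, contraction unneeded
relevant: ✗, unused: d, b — weakening required
unrestricted: ✓, type-checks ((Int -> Int) -> Bool) and nothing is barred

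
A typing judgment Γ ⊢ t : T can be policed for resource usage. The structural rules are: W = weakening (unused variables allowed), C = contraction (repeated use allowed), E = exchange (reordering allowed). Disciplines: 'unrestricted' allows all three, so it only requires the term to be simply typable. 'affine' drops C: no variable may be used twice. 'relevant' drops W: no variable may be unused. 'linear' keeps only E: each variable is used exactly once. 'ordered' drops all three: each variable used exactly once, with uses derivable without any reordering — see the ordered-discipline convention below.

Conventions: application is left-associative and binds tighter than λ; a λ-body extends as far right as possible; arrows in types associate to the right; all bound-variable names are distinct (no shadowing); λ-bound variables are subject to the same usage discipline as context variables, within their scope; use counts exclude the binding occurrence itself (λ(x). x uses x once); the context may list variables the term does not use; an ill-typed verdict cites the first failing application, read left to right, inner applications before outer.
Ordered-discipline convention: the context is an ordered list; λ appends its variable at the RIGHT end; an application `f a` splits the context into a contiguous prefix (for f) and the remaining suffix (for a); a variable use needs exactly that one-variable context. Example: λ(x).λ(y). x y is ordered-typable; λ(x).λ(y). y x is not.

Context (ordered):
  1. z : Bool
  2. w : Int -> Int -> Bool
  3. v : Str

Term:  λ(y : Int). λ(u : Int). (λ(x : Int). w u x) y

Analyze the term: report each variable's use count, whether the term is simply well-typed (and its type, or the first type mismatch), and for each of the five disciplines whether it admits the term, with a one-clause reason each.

use counts: z ×0, w ×1, v ×0, y (bound) ×1, u (bound) ×1, x (bound) ×1
order of uses: w, u, x, y
typing: ✓ — Int -> Int -> Bool
ordered ✗ (unused: z, v — weakening required)
linear ✗ (unused: z, v — weakening required)
affine ✓ (at most one use each (z, w, v, y, u, x))
relevant ✗ (unused: z, v — weakening required)
unrestricted ✓ (simply typable at Int -> Int -> Bool; W, C, E all held)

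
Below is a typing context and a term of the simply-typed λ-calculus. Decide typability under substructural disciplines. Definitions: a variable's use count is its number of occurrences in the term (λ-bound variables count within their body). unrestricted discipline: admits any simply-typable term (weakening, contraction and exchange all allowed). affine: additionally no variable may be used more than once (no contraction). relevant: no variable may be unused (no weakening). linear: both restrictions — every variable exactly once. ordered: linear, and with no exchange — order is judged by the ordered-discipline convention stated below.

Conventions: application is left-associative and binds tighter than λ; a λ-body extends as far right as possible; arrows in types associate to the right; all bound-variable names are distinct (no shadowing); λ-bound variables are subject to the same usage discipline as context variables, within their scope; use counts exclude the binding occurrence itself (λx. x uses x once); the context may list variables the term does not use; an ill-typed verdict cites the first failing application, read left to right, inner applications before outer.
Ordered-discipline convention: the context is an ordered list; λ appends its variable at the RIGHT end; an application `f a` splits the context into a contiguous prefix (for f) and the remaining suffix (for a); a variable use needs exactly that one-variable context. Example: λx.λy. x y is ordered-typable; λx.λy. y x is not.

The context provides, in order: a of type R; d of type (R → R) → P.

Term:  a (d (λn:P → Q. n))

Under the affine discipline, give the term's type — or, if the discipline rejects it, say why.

not well-typed under affine — not simply typable
variable uses: a ×1, d ×1, n (bound) ×1
uses in reading order: a, d, n
typing: ill-typed: an application expects R → R but receives (P → Q) → P → Q
across the five disciplines: ordered ✗; linear ✗; affine ✗; relevant ✗; unrestricted ✗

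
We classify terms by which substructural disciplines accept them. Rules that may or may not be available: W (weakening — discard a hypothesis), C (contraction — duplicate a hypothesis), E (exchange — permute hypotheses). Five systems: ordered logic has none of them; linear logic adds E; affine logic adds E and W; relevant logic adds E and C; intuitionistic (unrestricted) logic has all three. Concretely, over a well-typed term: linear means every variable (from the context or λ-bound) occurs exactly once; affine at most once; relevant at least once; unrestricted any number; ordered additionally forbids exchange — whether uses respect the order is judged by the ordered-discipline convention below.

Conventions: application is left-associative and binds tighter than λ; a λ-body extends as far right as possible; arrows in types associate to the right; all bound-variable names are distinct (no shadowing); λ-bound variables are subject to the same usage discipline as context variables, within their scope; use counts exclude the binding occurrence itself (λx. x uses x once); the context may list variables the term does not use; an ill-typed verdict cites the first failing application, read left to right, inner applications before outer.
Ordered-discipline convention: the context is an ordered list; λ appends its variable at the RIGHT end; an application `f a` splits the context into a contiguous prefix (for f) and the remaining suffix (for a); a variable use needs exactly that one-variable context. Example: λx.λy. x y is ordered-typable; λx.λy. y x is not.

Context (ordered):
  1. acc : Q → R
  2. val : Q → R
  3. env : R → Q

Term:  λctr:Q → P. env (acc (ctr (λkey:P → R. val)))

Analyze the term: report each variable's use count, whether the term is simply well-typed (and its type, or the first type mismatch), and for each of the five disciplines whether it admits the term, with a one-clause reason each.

counts: acc=1, val=1, env=1, ctr (bound)=1, key (bound)=0
order of uses: env, acc, ctr, val
typing: ill-typed: argument of type (P → R) → Q → R where Q is required
ordered: ✗, a type mismatch blocks all five
linear: ✗, the type mismatch rejects it
affine: ✗, not simply typable
relevant: ✗, fails simple typing
unrestricted: ✗, a type mismatch blocks all five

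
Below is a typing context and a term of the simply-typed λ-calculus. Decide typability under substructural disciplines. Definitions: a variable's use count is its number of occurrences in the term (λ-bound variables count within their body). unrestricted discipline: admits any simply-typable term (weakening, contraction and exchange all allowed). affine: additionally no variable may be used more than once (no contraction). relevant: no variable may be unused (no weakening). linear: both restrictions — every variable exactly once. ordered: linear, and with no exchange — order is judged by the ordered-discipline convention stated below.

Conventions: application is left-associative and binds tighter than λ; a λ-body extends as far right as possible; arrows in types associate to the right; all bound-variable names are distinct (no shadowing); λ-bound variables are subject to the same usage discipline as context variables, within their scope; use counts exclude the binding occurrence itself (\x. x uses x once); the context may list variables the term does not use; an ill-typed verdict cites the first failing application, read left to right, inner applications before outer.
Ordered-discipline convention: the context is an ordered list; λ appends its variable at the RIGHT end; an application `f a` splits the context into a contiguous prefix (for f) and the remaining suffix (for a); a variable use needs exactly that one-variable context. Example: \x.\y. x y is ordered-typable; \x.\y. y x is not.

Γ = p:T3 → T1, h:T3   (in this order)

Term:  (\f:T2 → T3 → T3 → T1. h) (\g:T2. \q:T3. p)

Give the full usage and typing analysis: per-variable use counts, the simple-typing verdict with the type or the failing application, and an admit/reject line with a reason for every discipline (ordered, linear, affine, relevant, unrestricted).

usage: p=1; h=1; f (bound)=0; g (bound)=0; q (bound)=0
uses in reading order: h, p
typing: ✓ — T3
ordered: ✗, f, g, q left unused
linear: ✗, f, g, q left unused
affine: ✓, none of p, h, f, g, q used more than once
relevant: ✗, f, g, q left unused
unrestricted: ✓, type-checks (T3) and nothing is barred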